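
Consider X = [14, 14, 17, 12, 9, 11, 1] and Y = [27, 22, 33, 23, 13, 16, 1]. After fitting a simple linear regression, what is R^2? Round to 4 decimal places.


Fit the OLS line: b0 = -2.6493, b1 = 1.9685.
SSres = 37.8426.
SStot = 653.4286.
R^2 = 1 - 37.8426/653.4286 = 0.9421.

0.9421


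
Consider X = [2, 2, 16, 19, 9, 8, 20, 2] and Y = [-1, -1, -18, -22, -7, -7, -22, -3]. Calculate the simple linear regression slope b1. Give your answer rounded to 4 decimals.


The sample means are xbar = 9.7500 and ybar = -10.1250.
Compute S_xx = 413.5000 and S_xy = -485.2500.
Slope b1 = S_xy / S_xx = -485.2500 / 413.5000 = -1.1735.

-1.1735


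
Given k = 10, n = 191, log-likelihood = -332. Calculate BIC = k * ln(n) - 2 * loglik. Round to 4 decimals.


k * ln(n) = 10 * ln(191) = 10 * 5.252273 = 52.522730.
-2 * loglik = -2 * (-332) = 664.
BIC = 52.522730 + 664 = 716.522730, which rounds to 716.5227.

716.5227


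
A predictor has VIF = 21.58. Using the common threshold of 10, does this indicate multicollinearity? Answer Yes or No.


The threshold is 10.
VIF = 21.58 is >= 10.
Multicollinearity indication: Yes.

Yes


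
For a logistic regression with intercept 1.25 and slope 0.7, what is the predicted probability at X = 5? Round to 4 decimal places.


Linear predictor: z = 1.25 + 0.7 * 5 = 4.7500.
P = 1/(1 + exp(-4.7500)) = 1/(1 + 0.0087) = 0.9914.

0.9914


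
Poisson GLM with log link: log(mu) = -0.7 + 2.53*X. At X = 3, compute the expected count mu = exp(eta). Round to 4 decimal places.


Compute eta = -0.7 + 2.53 * 3 = 6.8900.
Apply inverse link: mu = e^6.8900 = 982.4014.

982.4014


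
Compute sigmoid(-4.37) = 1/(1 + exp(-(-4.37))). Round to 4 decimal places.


Compute exp(4.3700) = 79.0436.
Sigmoid = 1 / (1 + 79.0436) = 1 / 80.0436 = 0.0125.

0.0125


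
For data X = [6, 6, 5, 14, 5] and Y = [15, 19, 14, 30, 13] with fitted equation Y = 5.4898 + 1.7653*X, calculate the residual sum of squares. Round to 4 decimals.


For each point, residual = actual - predicted.
Residuals: [-1.0816, 2.9184, -0.3163, -0.2040, -1.3163].
Sum of squared residuals = 11.5612.

11.5612


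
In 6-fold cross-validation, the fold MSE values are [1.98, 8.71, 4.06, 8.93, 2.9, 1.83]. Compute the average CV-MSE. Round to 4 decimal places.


Total MSE across folds = 28.4100.
CV-MSE = 28.4100/6 = 4.7350.

4.7350


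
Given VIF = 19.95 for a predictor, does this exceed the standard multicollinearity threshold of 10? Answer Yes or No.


Check: VIF = 19.95 vs threshold = 10.
Since 19.95 >= 10, the answer is Yes.

Yes


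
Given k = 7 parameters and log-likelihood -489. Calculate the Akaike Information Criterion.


Compute:
2k = 2*7 = 14.
-2*loglik = -2*(-489) = 978.
AIC = 14 + 978 = 992.

992


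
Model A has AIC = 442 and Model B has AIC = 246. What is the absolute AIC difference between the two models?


|AIC_A - AIC_B| = |442 - 246| = 196.
Model B is preferred (lower AIC).

196


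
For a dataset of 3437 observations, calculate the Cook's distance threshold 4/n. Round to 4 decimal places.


The threshold is 4/n.
4/3437 = 0.0012.

0.0012


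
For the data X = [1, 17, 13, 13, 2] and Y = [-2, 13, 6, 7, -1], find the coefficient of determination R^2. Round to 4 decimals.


The fitted line is Y = -3.0843 + 0.8352*X.
SSres = 7.5326, SStot = 153.2000.
R^2 = 1 - SSres/SStot = 0.9508.

0.9508


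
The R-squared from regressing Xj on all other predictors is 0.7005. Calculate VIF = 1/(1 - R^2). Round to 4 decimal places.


VIF = 1 / (1 - 0.7005).
= 1 / 0.2995 = 3.3389.

3.3389


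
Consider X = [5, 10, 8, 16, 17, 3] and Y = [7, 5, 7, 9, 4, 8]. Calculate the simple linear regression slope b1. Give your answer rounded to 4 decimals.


Calculate xbar = 9.8333, ybar = 6.6667.
S_xx = 162.8333, S_xy = -16.3333.
Using b1 = S_xy / S_xx = -16.3333 / 162.8333, we get b1 = -0.1003.

-0.1003


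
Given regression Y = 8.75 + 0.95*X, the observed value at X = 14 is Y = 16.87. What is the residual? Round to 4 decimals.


Compute yhat = 8.75 + (0.95)(14) = 22.0500.
Residual = actual - predicted = 16.87 - 22.0500 = -5.1800.

-5.1800


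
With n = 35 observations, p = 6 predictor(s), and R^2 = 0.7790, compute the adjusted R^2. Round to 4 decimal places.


Using the formula:
(1 - 0.7790) = 0.2210.
Multiply by 34/28: 0.2210 * 34 = 7.5140, then 7.5140 / 28 = 0.2684.
Adj R^2 = 1 - 0.2684 = 0.7316.

0.7316


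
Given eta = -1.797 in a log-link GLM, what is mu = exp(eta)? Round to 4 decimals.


Apply the inverse link:
mu = e^-1.797 = 0.1658.

0.1658


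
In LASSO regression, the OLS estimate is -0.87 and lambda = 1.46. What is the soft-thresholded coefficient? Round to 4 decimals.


Check: |-0.87| = 0.87 vs lambda = 1.46.
Since |beta| <= lambda, the coefficient is set to 0.
Soft-thresholded coefficient = 0.0000.

0.0000


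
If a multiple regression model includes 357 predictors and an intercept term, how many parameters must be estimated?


Each predictor gets one coefficient, plus one intercept.
Total parameters = 357 + 1 = 358.

358


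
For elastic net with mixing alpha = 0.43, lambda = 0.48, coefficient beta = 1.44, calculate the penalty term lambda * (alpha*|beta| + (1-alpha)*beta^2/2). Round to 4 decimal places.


alpha * |beta| = 0.43 * 1.44 = 0.6192.
(1-alpha) * beta^2/2 = 0.57 * 2.0736/2 = 0.5910.
Total = 0.48 * (0.6192 + 0.5910) = 0.5809.

0.5809


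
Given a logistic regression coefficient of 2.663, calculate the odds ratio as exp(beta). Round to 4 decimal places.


The odds ratio is computed as:
OR = e^(2.663) = 14.3392.

14.3392


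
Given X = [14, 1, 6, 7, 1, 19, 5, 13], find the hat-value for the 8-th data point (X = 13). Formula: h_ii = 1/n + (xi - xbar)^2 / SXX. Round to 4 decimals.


n = 8, xbar = 8.2500.
SXX = sum((xi - xbar)^2) = 293.5000.
h = 1/8 + (13 - 8.2500)^2 / 293.5000 = 0.2019.

0.2019


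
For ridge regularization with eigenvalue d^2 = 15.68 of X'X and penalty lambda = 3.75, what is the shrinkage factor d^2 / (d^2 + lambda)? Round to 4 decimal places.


Denominator = d^2 + lambda = 15.68 + 3.75 = 19.4300.
Shrinkage = 15.68 / 19.4300 = 0.8070.

0.8070


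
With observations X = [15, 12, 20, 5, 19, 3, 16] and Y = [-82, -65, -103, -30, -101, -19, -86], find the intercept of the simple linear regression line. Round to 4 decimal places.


First find the slope: b1 = -5.0348.
Means: xbar = 12.8571, ybar = -69.4286.
b0 = ybar - b1 * xbar = -69.4286 - -5.0348 * 12.8571 = -4.6957.

-4.6957


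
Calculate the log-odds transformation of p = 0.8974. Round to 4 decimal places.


The odds are p/(1-p) = 0.8974 / 0.1026 = 8.7466.
logit(p) = ln(8.7466) = 2.1687.

2.1687


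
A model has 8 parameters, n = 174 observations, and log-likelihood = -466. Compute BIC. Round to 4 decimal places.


ln(174) = 5.159055.
k * ln(n) = 8 * 5.159055 = 41.272440.
-2L = 932.
BIC = 41.272440 + 932 = 973.272440, which rounds to 973.2724.

973.2724


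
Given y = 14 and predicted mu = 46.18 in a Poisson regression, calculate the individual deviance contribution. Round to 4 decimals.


First: ln(14/46.18) = -1.193489.
Then: 14 * -1.193489 = -16.708846.
y - mu = 14 - 46.18 = -32.18.
D = 2(-16.708846 - -32.18) = 30.942308, which rounds to 30.9423.

30.9423


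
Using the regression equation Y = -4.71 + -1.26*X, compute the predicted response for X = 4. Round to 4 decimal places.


Substitute X = 4 into the equation:
Y = -4.71 + -1.26 * 4 = -4.71 + -5.0400 = -9.7500.

-9.7500


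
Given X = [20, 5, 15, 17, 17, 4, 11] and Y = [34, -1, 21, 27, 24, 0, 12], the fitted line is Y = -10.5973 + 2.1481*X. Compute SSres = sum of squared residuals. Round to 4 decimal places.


Compute predicted values, then residuals = yi - yhat_i.
Residuals: [1.6353, -1.1432, -0.6242, 1.0796, -1.9204, 2.0049, -1.0318].
SSres = sum(residual^2) = 14.3084.

14.3084


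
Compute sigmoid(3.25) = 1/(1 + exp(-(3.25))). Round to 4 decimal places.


exp(-3.2500) = 0.0388.
1 + exp(-z) = 1.0388.
sigmoid = 1/1.0388 = 0.9627.

0.9627


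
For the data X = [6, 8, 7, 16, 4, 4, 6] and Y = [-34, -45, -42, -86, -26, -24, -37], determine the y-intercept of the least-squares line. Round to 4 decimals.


Compute b1 = -5.0676 from the OLS formula.
With xbar = 7.2857 and ybar = -42.0000, the intercept is:
b0 = -42.0000 - -5.0676 * 7.2857 = -5.0789.

-5.0789


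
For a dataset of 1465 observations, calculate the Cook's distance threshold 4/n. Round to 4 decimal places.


The threshold is 4/n.
4/1465 = 0.0027.

0.0027


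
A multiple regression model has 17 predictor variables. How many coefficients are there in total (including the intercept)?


Each predictor gets one coefficient, plus one intercept.
Total parameters = 17 + 1 = 18.

18


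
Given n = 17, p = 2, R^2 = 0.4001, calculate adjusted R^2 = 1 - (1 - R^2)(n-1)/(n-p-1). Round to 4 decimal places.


Plug in: Adj R^2 = 1 - (1 - 0.4001) * 16/14.
= 1 - 0.5999 * 16/14
= 1 - 9.5984 / 14
= 1 - 0.6856 = 0.3144.

0.3144


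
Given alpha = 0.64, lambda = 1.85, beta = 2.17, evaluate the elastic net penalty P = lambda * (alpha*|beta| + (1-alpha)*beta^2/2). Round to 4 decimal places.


L1 component = 0.64 * |2.17| = 1.3888.
L2 component = 0.36 * 2.17^2 / 2 = 0.8476.
Penalty = 1.85 * (1.3888 + 0.8476) = 1.85 * 2.2364 = 4.1373.

4.1373


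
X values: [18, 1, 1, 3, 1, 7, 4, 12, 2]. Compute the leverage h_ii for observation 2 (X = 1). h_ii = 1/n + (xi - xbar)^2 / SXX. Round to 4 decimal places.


Mean of X: xbar = 5.4444.
SXX = 282.2222.
For X = 1: h = 1/9 + (1 - 5.4444)^2/282.2222 = 0.1811.

0.1811


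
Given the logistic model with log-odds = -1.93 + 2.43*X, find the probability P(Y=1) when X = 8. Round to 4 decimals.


z = -1.93 + 2.43 * 8 = 17.5100.
Sigmoid: P = 1 / (1 + exp(-17.5100)) = 1.0000.

1.0000


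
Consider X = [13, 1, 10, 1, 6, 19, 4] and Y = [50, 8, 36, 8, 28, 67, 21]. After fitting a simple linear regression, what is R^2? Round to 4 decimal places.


After computing the OLS fit (b0=6.0673, b1=3.2505):
SSres = 23.2142, SStot = 2848.8571.
R^2 = 1 - 23.2142/2848.8571 = 0.9919.

0.9919


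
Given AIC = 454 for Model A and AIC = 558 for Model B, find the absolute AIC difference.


|AIC_A - AIC_B| = |454 - 558| = 104.
Model A is preferred (lower AIC).

104


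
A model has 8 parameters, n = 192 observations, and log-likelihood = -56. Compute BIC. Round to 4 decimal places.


Compute k*ln(n) = 8*ln(192) = 8*5.257495 = 42.059960.
Then -2*loglik = 112.
BIC = 42.059960 + 112 = 154.059960, which rounds to 154.0600.

154.0600


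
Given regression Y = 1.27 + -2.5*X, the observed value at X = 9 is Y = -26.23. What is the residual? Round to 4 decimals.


Predicted = 1.27 + -2.5 * 9 = -21.2300.
Residual = -26.23 - -21.2300 = -5.0000.

-5.0000


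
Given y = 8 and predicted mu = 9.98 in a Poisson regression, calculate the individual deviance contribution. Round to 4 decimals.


y/mu = 8/9.98 = 0.801603 (approx.), and ln(8/9.98) = -0.221142.
y * ln(y/mu) = 8 * -0.221142 = -1.769136.
y - mu = -1.98.
D = 2 * (-1.769136 - -1.98) = 0.421728, which rounds to 0.4217.

0.4217


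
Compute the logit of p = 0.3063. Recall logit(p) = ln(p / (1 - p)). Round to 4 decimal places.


Compute the odds: 0.3063/0.6937 = 0.4415.
Take the natural log: ln(0.4415) = -0.8175.

-0.8175


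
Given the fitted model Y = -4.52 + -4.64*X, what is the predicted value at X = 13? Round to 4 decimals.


Substitute X = 13 into the equation:
Y = -4.52 + -4.64 * 13 = -4.52 + -60.3200 = -64.8400.

-64.8400


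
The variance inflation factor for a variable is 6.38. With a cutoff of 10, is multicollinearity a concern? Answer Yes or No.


Check: VIF = 6.38 vs threshold = 10.
Since 6.38 < 10, the answer is No.

No


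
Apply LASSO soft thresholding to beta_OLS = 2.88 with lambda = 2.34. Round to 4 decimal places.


|beta_OLS| = 2.88.
lambda = 2.34.
Since |beta| > lambda, coefficient = sign(beta)*(|beta| - lambda) = 0.5400.
Result = 0.5400.

0.5400


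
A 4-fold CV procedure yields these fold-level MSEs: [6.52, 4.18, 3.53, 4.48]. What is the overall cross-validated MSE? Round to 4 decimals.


Sum of fold MSEs = 18.7100.
Average = 18.7100 / 4 = 4.6775.

4.6775


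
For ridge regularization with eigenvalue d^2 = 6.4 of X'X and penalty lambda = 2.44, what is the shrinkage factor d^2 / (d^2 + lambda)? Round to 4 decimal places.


d^2 + lambda = 6.4 + 2.44 = 8.8400.
Shrinkage factor = 6.4/8.8400 = 0.7240.

0.7240


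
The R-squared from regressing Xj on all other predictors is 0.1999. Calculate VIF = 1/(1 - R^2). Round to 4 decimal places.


VIF = 1 / (1 - 0.1999).
= 1 / 0.8001 = 1.2498.

1.2498


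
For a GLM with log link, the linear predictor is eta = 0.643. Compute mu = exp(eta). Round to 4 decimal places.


mu = exp(eta) = exp(0.643).
= 1.9022.

1.9022


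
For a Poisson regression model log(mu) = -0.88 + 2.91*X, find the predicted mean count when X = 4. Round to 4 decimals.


Compute eta = -0.88 + 2.91 * 4 = 10.7600.
Apply inverse link: mu = e^10.7600 = 47098.6680.

47098.6680


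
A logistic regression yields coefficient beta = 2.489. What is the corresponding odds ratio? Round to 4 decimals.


exp(2.489) = 12.0492.
So the odds ratio is 12.0492.

12.0492


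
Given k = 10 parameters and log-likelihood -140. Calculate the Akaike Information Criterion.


AIC = 2*10 - 2*(-140).
= 20 + 280 = 300.

300


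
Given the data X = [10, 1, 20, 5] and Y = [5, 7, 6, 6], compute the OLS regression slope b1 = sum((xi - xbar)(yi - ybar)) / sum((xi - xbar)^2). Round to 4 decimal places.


The sample means are xbar = 9.0000 and ybar = 6.0000.
Compute S_xx = 202.0000 and S_xy = -9.0000.
Slope b1 = S_xy / S_xx = -9.0000 / 202.0000 = -0.0446.

-0.0446


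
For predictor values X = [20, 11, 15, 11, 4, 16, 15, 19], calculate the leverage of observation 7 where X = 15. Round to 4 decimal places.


n = 8, xbar = 13.8750.
SXX = sum((xi - xbar)^2) = 184.8750.
h = 1/8 + (15 - 13.8750)^2 / 184.8750 = 0.1318.

0.1318


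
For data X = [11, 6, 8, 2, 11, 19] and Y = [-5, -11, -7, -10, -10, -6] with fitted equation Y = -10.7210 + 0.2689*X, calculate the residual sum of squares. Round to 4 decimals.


Predicted values from Y = -10.7210 + 0.2689*X.
Residuals: [2.7631, -1.8924, 1.5698, 0.1832, -2.2369, -0.3881].
SSres = 18.8681.

18.8681


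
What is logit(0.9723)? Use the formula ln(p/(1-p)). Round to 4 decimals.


1 - p = 0.0277.
p/(1-p) = 35.1011.
logit = ln(35.1011) = 3.5582.

3.5582


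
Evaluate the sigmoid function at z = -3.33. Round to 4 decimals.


First, exp(3.3300) = 27.9383.
Then sigma(z) = 1/(1 + 27.9383) = 0.0346.

0.0346


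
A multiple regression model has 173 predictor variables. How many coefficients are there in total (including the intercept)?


Including the intercept, the model has 173 predictor coefficients + 1 intercept.
Total = 174.

174


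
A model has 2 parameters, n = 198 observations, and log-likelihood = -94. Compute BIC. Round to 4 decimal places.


Compute k*ln(n) = 2*ln(198) = 2*5.288267 = 10.576534.
Then -2*loglik = 188.
BIC = 10.576534 + 188 = 198.576534, which rounds to 198.5765.

198.5765


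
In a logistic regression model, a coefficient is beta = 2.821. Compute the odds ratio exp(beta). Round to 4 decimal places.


exp(2.821) = 16.7936.
So the odds ratio is 16.7936.

16.7936


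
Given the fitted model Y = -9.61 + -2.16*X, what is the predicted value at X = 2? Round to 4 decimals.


Predicted value:
Y = -9.61 + (-2.16)(2) = -9.61 + -4.3200 = -13.9300.

-13.9300


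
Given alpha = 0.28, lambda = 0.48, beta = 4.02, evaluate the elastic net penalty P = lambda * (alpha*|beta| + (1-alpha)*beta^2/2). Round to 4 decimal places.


alpha * |beta| = 0.28 * 4.02 = 1.1256.
(1-alpha) * beta^2/2 = 0.72 * 16.1604/2 = 5.8177.
Total = 0.48 * (1.1256 + 5.8177) = 3.3328.

3.3328


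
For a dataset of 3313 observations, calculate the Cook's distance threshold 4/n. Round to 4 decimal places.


Using the rule of thumb:
Threshold = 4 / 3313 = 0.0012.

0.0012


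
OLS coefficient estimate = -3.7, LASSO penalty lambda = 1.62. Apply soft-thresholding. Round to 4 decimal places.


|beta_OLS| = 3.7.
lambda = 1.62.
Since |beta| > lambda, coefficient = sign(beta)*(|beta| - lambda) = -2.0800.
Result = -2.0800.

-2.0800


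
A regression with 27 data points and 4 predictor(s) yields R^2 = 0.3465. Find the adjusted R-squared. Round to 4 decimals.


Using the formula:
(1 - 0.3465) = 0.6535.
Multiply by 26/22: 0.6535 * 26 = 16.9910, then 16.9910 / 22 = 0.7723.
Adj R^2 = 1 - 0.7723 = 0.2277.

0.2277


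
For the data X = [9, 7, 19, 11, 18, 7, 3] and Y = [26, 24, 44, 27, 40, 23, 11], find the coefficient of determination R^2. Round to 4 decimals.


After computing the OLS fit (b0=8.5047, b1=1.8306):
SSres = 25.3556, SStot = 734.8571.
R^2 = 1 - 25.3556/734.8571 = 0.9655.

0.9655


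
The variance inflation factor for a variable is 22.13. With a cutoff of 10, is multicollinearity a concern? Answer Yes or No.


Compare VIF = 22.13 to the threshold of 10.
22.13 >= 10, so the answer is Yes.

Yes


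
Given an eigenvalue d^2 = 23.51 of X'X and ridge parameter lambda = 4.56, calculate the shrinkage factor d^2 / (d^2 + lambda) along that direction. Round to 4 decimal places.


Compute the denominator: 23.51 + 4.56 = 28.0700.
Shrinkage factor = 23.51 / 28.0700 = 0.8375.

0.8375


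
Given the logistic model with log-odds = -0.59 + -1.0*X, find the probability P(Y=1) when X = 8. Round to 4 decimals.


Linear predictor: z = -0.59 + -1.0 * 8 = -8.5900.
P = 1/(1 + exp(8.5900)) = 1/(1 + 5377.6137) = 0.0002.

0.0002


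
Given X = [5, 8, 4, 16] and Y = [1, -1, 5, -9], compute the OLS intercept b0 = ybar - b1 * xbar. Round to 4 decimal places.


First find the slope: b1 = -1.0592.
Means: xbar = 8.2500, ybar = -1.0000.
b0 = ybar - b1 * xbar = -1.0000 - -1.0592 * 8.2500 = 7.7380.

7.7380


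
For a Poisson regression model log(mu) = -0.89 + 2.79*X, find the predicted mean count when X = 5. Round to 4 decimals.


eta = -0.89 + 2.79 * 5 = 13.0600.
mu = exp(13.0600) = 469770.7083.

469770.7083


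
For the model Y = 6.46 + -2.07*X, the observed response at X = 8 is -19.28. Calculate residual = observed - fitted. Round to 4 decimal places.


Compute yhat = 6.46 + (-2.07)(8) = -10.1000.
Residual = actual - predicted = -19.28 - -10.1000 = -9.1800.

-9.1800


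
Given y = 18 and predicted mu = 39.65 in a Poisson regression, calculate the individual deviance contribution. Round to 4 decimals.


First: ln(18/39.65) = -0.789719.
Then: 18 * -0.789719 = -14.214942.
y - mu = 18 - 39.65 = -21.65.
D = 2(-14.214942 - -21.65) = 14.870116, which rounds to 14.8701.

14.8701


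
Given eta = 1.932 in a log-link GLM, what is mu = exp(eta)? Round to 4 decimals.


mu = exp(eta) = exp(1.932).
= 6.9033.

6.9033


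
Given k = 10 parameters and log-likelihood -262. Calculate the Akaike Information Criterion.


Compute:
2k = 2*10 = 20.
-2*loglik = -2*(-262) = 524.
AIC = 20 + 524 = 544.

544


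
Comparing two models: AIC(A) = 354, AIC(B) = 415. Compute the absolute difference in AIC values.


Absolute difference = |354 - 415| = 61.
The model with lower AIC (A) is preferred.

61


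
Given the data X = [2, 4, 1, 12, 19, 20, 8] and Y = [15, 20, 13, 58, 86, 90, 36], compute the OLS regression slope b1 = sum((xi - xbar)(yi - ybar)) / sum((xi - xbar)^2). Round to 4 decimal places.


First compute the means: xbar = 9.4286, ybar = 45.4286.
Then S_xx = sum((xi - xbar)^2) = 367.7143.
S_xy = sum((xi - xbar)(yi - ybar)) = 1542.7143.
b1 = S_xy / S_xx = 1542.7143 / 367.7143 = 4.1954.

4.1954


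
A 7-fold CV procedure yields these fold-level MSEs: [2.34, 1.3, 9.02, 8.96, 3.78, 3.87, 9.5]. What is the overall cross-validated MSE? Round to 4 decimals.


Sum of fold MSEs = 38.7700.
Average = 38.7700 / 7 = 5.5386.

5.5386


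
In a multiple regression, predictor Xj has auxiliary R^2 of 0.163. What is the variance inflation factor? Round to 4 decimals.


Using VIF = 1/(1 - R^2_j):
1 - 0.163 = 0.837.
VIF = 1.1947.

1.1947


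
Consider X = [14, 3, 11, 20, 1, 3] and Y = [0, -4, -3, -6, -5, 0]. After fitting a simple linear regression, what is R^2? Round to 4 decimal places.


After computing the OLS fit (b0=-2.5748, b1=-0.0491):
SSres = 31.3131, SStot = 32.0000.
R^2 = 1 - 31.3131/32.0000 = 0.0215.

0.0215


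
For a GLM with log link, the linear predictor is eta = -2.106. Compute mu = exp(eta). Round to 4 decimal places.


Apply the inverse link:
mu = e^-2.106 = 0.1217.

0.1217


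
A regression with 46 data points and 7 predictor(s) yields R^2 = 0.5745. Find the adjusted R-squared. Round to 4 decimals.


Adjusted R^2 = 1 - (1 - R^2) * (n-1)/(n-p-1).
(1 - R^2) = 0.4255.
(n-1)/(n-p-1) = 45/38.
(1 - R^2) * (n-1) = 0.4255 * 45 = 19.1475.
Divide by (n-p-1): 19.1475 / 38 = 0.5039.
Adj R^2 = 1 - 0.5039 = 0.4961.

0.4961


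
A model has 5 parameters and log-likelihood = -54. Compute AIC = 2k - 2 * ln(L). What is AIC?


AIC = 2k - 2*loglik = 2(5) - 2(-54).
= 10 + 108 = 118.

118


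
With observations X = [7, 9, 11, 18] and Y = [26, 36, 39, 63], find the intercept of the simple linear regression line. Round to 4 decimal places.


First find the slope: b1 = 3.2582.
Means: xbar = 11.2500, ybar = 41.0000.
b0 = ybar - b1 * xbar = 41.0000 - 3.2582 * 11.2500 = 4.3455.

4.3455


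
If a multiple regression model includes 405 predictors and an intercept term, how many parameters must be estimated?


Each predictor gets one coefficient, plus one intercept.
Total parameters = 405 + 1 = 406.

406


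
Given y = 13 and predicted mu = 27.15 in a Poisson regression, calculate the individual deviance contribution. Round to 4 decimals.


First: ln(13/27.15) = -0.736428.
Then: 13 * -0.736428 = -9.573564.
y - mu = 13 - 27.15 = -14.15.
D = 2(-9.573564 - -14.15) = 9.152872, which rounds to 9.1529.

9.1529


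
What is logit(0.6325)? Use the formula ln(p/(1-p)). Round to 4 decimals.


The odds are p/(1-p) = 0.6325 / 0.3675 = 1.7211.
logit(p) = ln(1.7211) = 0.5430.

0.5430


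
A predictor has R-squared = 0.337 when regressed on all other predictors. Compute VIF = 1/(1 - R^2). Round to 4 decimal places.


Denominator: 1 - 0.337 = 0.663.
VIF = 1 / 0.663 = 1.5083.

1.5083


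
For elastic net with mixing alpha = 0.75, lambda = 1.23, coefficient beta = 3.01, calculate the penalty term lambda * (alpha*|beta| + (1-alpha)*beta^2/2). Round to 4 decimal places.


L1 component = 0.75 * |3.01| = 2.2575.
L2 component = 0.25 * 3.01^2 / 2 = 1.1325.
Penalty = 1.23 * (2.2575 + 1.1325) = 1.23 * 3.3900 = 4.1697.

4.1697


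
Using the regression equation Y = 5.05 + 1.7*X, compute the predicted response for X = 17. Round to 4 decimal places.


Substitute X = 17 into the equation:
Y = 5.05 + 1.7 * 17 = 5.05 + 28.9000 = 33.9500.

33.9500


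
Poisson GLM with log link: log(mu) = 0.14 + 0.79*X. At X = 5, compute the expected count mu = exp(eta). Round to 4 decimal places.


Linear predictor: eta = 0.14 + (0.79)(5) = 4.0900.
Expected count: mu = exp(4.0900) = 59.7399.

59.7399


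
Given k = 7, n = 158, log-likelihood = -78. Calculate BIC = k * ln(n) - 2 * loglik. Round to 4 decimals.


ln(158) = 5.062595.
k * ln(n) = 7 * 5.062595 = 35.438165.
-2L = 156.
BIC = 35.438165 + 156 = 191.438165, which rounds to 191.4382.

191.4382


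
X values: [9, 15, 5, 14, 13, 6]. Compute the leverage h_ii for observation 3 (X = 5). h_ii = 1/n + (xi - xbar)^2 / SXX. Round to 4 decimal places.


Mean of X: xbar = 10.3333.
SXX = 91.3333.
For X = 5: h = 1/6 + (5 - 10.3333)^2/91.3333 = 0.4781.

0.4781


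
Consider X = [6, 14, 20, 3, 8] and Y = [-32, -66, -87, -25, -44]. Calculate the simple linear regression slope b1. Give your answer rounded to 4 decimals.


Calculate xbar = 10.2000, ybar = -50.8000.
S_xx = 184.8000, S_xy = -692.2000.
Using b1 = S_xy / S_xx = -692.2000 / 184.8000, we get b1 = -3.7457.

-3.7457


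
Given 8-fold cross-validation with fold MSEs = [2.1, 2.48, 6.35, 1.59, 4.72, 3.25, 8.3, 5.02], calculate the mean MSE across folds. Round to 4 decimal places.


Sum of fold MSEs = 33.8100.
Average = 33.8100 / 8 = 4.2263.

4.2263


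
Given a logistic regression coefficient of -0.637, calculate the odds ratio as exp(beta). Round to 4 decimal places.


exp(-0.637) = 0.5289.
So the odds ratio is 0.5289.

0.5289


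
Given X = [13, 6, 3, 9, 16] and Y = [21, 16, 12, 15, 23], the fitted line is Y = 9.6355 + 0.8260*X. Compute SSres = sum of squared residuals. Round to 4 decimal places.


Predicted values from Y = 9.6355 + 0.8260*X.
Residuals: [0.6265, 1.4085, -0.1135, -2.0695, 0.1485].
SSres = 6.6941.

6.6941


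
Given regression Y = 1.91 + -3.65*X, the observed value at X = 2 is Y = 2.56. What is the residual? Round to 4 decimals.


Compute yhat = 1.91 + (-3.65)(2) = -5.3900.
Residual = actual - predicted = 2.56 - -5.3900 = 7.9500.

7.9500


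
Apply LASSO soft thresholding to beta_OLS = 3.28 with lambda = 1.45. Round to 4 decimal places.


|beta_OLS| = 3.28.
lambda = 1.45.
Since |beta| > lambda, coefficient = sign(beta)*(|beta| - lambda) = 1.8300.
Result = 1.8300.

1.8300


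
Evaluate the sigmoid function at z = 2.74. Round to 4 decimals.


Compute exp(-2.7400) = 0.0646.
Sigmoid = 1 / (1 + 0.0646) = 1 / 1.0646 = 0.9393.

0.9393


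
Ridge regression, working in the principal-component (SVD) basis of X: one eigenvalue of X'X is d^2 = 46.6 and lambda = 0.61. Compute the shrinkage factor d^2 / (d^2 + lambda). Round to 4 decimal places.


Compute the denominator: 46.6 + 0.61 = 47.2100.
Shrinkage factor = 46.6 / 47.2100 = 0.9871.

0.9871


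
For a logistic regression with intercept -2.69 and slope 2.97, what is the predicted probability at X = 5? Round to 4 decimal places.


Compute z = -2.69 + (2.97)(5) = 12.1600.
exp(-z) = 0.0000.
P = 1/(1 + 0.0000) = 1.0000.

1.0000


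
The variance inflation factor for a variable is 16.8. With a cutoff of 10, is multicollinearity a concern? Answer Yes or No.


The threshold is 10.
VIF = 16.8 is >= 10.
Multicollinearity indication: Yes.

Yes


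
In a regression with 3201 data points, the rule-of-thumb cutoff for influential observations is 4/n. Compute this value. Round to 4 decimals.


The threshold is 4/n.
4/3201 = 0.0012.

0.0012


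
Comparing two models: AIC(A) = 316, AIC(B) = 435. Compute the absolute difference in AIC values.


|AIC_A - AIC_B| = |316 - 435| = 119.
Model A is preferred (lower AIC).

119


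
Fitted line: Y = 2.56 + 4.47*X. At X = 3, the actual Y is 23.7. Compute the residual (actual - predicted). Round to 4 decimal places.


Predicted = 2.56 + 4.47 * 3 = 15.9700.
Residual = 23.7 - 15.9700 = 7.7300.

7.7300


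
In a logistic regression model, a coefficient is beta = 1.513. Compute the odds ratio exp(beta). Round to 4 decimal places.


Odds ratio = exp(beta) = exp(1.513).
= 4.5403.

4.5403


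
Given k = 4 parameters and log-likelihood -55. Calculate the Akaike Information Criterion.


AIC = 2*4 - 2*(-55).
= 8 + 110 = 118.

118


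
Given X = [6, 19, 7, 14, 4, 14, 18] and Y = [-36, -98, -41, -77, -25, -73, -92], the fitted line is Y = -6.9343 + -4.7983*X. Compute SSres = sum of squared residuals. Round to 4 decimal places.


Compute predicted values, then residuals = yi - yhat_i.
Residuals: [-0.2759, 0.1020, -0.4776, -2.8895, 1.1275, 1.1105, 1.3037].
SSres = sum(residual^2) = 12.8679.

12.8679


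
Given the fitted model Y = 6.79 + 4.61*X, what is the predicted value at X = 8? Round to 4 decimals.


Substitute X = 8 into the equation:
Y = 6.79 + 4.61 * 8 = 6.79 + 36.8800 = 43.6700.

43.6700


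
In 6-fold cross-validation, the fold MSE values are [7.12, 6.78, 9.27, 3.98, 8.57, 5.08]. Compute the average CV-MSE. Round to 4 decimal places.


Sum of fold MSEs = 40.8000.
Average = 40.8000 / 6 = 6.8000.

6.8000


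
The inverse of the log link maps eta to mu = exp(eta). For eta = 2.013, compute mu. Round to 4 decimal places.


Apply the inverse link:
mu = e^2.013 = 7.4857.

7.4857


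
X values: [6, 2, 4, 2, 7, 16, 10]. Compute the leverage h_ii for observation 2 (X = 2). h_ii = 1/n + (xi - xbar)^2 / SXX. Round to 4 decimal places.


n = 7, xbar = 6.7143.
SXX = sum((xi - xbar)^2) = 149.4286.
h = 1/7 + (2 - 6.7143)^2 / 149.4286 = 0.2916.

0.2916


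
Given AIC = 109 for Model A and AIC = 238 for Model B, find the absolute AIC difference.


Compute |109 - 238| = 129.
Model A has the smaller AIC.

129


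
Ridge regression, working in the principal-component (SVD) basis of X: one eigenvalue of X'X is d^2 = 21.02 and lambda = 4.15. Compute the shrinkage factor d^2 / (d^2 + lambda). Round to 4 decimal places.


d^2 + lambda = 21.02 + 4.15 = 25.1700.
Shrinkage factor = 21.02/25.1700 = 0.8351.

0.8351


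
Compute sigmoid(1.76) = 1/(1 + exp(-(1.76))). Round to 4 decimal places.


First, exp(-1.7600) = 0.1720.
Then sigma(z) = 1/(1 + 0.1720) = 0.8532.

0.8532


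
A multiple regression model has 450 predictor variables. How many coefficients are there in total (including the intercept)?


Total coefficients = number of predictors + 1 (for the intercept).
= 450 + 1 = 451.

451


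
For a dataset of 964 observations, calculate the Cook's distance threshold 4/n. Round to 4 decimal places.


The threshold is 4/n.
4/964 = 0.0041.

0.0041


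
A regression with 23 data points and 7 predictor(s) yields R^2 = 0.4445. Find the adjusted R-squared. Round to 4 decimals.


Plug in: Adj R^2 = 1 - (1 - 0.4445) * 22/15.
= 1 - 0.5555 * 22/15
= 1 - 12.2210 / 15
= 1 - 0.8147 = 0.1853.

0.1853


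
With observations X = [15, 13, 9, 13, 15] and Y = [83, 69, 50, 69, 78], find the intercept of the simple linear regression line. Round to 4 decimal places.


Compute b1 = 5.0833 from the OLS formula.
With xbar = 13.0000 and ybar = 69.8000, the intercept is:
b0 = 69.8000 - 5.0833 * 13.0000 = 3.7167.

3.7167


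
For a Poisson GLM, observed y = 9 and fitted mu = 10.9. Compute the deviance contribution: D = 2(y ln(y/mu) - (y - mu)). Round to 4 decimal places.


Compute y*ln(y/mu) = 9*ln(9/10.9) = 9*-0.191538 = -1.723842.
y - mu = -1.9.
D = 2*(-1.723842 - (-1.9)) = 0.352316, which rounds to 0.3523.

0.3523


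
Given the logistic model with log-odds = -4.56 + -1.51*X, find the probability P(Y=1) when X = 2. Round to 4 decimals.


Linear predictor: z = -4.56 + -1.51 * 2 = -7.5800.
P = 1/(1 + exp(7.5800)) = 1/(1 + 1958.6290) = 0.0005.

0.0005


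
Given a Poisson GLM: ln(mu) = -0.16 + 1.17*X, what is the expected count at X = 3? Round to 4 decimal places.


Linear predictor: eta = -0.16 + (1.17)(3) = 3.3500.
Expected count: mu = exp(3.3500) = 28.5027.

28.5027


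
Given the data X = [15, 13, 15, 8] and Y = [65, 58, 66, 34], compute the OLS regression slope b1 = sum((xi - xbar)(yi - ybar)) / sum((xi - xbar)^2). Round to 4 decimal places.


First compute the means: xbar = 12.7500, ybar = 55.7500.
Then S_xx = sum((xi - xbar)^2) = 32.7500.
S_xy = sum((xi - xbar)(yi - ybar)) = 147.7500.
b1 = S_xy / S_xx = 147.7500 / 32.7500 = 4.5115.

4.5115


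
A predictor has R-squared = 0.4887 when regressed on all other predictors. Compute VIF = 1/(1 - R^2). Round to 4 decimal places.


VIF = 1 / (1 - 0.4887).
= 1 / 0.5113 = 1.9558.

1.9558


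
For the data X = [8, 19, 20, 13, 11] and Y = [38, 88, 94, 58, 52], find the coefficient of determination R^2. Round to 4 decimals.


The fitted line is Y = 0.0524 + 4.6442*X.
SSres = 8.4794, SStot = 2312.0000.
R^2 = 1 - SSres/SStot = 0.9963.

0.9963


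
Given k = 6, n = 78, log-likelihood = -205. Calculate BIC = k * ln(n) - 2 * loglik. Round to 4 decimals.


k * ln(n) = 6 * ln(78) = 6 * 4.356709 = 26.140254.
-2 * loglik = -2 * (-205) = 410.
BIC = 26.140254 + 410 = 436.140254, which rounds to 436.1403.

436.1403


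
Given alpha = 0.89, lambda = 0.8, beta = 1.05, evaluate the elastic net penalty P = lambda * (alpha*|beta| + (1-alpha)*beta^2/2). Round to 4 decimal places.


alpha * |beta| = 0.89 * 1.05 = 0.9345.
(1-alpha) * beta^2/2 = 0.11 * 1.1025/2 = 0.0606.
Total = 0.8 * (0.9345 + 0.0606) = 0.7961.

0.7961


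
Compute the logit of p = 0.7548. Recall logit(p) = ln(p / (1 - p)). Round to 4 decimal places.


Compute the odds: 0.7548/0.2452 = 3.0783.
Take the natural log: ln(3.0783) = 1.1244.

1.1244


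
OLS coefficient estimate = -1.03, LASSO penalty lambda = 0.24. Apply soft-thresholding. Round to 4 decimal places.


|beta_OLS| = 1.03.
lambda = 0.24.
Since |beta| > lambda, coefficient = sign(beta)*(|beta| - lambda) = -0.7900.
Result = -0.7900.

-0.7900


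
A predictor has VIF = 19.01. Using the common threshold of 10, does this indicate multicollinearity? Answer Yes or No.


Check: VIF = 19.01 vs threshold = 10.
Since 19.01 >= 10, the answer is Yes.

Yes


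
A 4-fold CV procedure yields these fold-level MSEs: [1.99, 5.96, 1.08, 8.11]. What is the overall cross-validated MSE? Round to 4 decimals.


Add all fold MSEs: 17.1400.
Divide by k = 4: 17.1400/4 = 4.2850.

4.2850


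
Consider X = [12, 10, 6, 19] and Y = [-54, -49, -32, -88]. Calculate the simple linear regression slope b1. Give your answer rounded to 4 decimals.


Calculate xbar = 11.7500, ybar = -55.7500.
S_xx = 88.7500, S_xy = -381.7500.
Using b1 = S_xy / S_xx = -381.7500 / 88.7500, we get b1 = -4.3014.

-4.3014


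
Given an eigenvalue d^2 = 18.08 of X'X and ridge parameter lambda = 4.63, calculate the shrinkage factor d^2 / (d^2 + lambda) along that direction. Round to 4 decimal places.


d^2 + lambda = 18.08 + 4.63 = 22.7100.
Shrinkage factor = 18.08/22.7100 = 0.7961.

0.7961


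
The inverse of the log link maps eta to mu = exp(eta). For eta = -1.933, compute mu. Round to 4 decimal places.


The inverse log link gives:
mu = exp(-1.933) = 0.1447.

0.1447


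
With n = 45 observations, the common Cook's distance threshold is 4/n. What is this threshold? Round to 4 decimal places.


Cook's distance cutoff = 4/n = 4/45.
= 0.0889.

0.0889


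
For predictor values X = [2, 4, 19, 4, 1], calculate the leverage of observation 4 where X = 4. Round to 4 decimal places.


Mean of X: xbar = 6.0000.
SXX = 218.0000.
For X = 4: h = 1/5 + (4 - 6.0000)^2/218.0000 = 0.2183.

0.2183


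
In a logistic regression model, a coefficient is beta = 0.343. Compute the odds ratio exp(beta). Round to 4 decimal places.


exp(0.343) = 1.4092.
So the odds ratio is 1.4092.

1.4092


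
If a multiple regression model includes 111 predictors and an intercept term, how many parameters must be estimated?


Total coefficients = number of predictors + 1 (for the intercept).
= 111 + 1 = 112.

112


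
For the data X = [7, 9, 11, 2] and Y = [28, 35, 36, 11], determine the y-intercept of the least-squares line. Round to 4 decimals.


The slope is b1 = 2.9385.
Sample means are xbar = 7.2500 and ybar = 27.5000.
Intercept: b0 = 27.5000 - (2.9385)(7.2500) = 6.1955.

6.1955


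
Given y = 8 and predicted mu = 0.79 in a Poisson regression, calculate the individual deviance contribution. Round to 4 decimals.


First: ln(8/0.79) = 2.315164.
Then: 8 * 2.315164 = 18.521312.
y - mu = 8 - 0.79 = 7.21.
D = 2(18.521312 - 7.21) = 22.622624, which rounds to 22.6226.

22.6226


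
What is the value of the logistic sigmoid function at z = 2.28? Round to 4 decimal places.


exp(-2.2800) = 0.1023.
1 + exp(-z) = 1.1023.
sigmoid = 1/1.1023 = 0.9072.

0.9072


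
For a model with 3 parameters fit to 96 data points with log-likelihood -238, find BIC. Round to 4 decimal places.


Compute k*ln(n) = 3*ln(96) = 3*4.564348 = 13.693044.
Then -2*loglik = 476.
BIC = 13.693044 + 476 = 489.693044, which rounds to 489.6930.

489.6930


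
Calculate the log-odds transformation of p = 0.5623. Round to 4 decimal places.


Compute the odds: 0.5623/0.4377 = 1.2847.
Take the natural log: ln(1.2847) = 0.2505.

0.2505


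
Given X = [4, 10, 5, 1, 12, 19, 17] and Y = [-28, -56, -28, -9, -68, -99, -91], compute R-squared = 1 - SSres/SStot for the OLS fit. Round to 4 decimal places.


After computing the OLS fit (b0=-5.3548, b1=-5.0223):
SSres = 23.5773, SStot = 6970.8571.
R^2 = 1 - 23.5773/6970.8571 = 0.9966.

0.9966


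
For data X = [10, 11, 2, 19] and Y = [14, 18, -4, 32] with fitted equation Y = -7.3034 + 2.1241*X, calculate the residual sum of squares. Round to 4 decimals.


Compute predicted values, then residuals = yi - yhat_i.
Residuals: [0.0624, 1.9383, -0.9448, -1.0545].
SSres = sum(residual^2) = 5.7655.

5.7655


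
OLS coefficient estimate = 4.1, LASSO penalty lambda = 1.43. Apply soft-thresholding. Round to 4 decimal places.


Absolute value: |4.1| = 4.1.
Compare to lambda = 1.43.
Since |beta| > lambda, coefficient = sign(beta)*(|beta| - lambda) = 2.6700.

2.6700


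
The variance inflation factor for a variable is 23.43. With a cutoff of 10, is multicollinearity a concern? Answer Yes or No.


The threshold is 10.
VIF = 23.43 is >= 10.
Multicollinearity indication: Yes.

Yes


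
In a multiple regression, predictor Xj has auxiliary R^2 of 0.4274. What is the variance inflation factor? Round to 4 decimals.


Using VIF = 1/(1 - R^2_j):
1 - 0.4274 = 0.5726.
VIF = 1.7464.

1.7464


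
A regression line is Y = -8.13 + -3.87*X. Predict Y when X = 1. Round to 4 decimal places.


Predicted value:
Y = -8.13 + (-3.87)(1) = -8.13 + -3.8700 = -12.0000.

-12.0000


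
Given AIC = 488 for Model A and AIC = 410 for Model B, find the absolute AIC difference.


Compute |488 - 410| = 78.
Model B has the smaller AIC.

78


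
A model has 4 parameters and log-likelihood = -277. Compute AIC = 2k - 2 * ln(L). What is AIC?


Compute:
2k = 2*4 = 8.
-2*loglik = -2*(-277) = 554.
AIC = 8 + 554 = 562.

562


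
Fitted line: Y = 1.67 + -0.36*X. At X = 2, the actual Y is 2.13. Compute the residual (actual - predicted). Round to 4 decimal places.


Fitted value at X = 2 is yhat = 1.67 + -0.36*2 = 0.9500.
Residual = 2.13 - 0.9500 = 1.1800.

1.1800


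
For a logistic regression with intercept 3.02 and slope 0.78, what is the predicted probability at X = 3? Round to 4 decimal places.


z = 3.02 + 0.78 * 3 = 5.3600.
Sigmoid: P = 1 / (1 + exp(-5.3600)) = 0.9953.

0.9953


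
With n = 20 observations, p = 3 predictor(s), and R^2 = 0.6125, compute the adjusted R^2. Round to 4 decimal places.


Using the formula:
(1 - 0.6125) = 0.3875.
Multiply by 19/16: 0.3875 * 19 = 7.3625, then 7.3625 / 16 = 0.4602.
Adj R^2 = 1 - 0.4602 = 0.5398.

0.5398


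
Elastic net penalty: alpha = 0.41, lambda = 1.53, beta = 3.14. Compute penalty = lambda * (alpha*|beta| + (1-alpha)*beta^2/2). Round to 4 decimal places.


L1 component = 0.41 * |3.14| = 1.2874.
L2 component = 0.59 * 3.14^2 / 2 = 2.9086.
Penalty = 1.53 * (1.2874 + 2.9086) = 1.53 * 4.1960 = 6.4199.

6.4199


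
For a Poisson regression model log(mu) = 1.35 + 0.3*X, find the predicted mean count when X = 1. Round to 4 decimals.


Compute eta = 1.35 + 0.3 * 1 = 1.6500.
Apply inverse link: mu = e^1.6500 = 5.2070.

5.2070


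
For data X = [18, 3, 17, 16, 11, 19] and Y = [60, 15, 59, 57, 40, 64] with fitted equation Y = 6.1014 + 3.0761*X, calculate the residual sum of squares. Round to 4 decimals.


For each point, residual = actual - predicted.
Residuals: [-1.4712, -0.3297, 0.6049, 1.6810, 0.0615, -0.5473].
Sum of squared residuals = 5.7681.

5.7681


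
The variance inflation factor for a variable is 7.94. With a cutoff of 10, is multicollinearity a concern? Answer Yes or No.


Compare VIF = 7.94 to the threshold of 10.
7.94 < 10, so the answer is No.

No


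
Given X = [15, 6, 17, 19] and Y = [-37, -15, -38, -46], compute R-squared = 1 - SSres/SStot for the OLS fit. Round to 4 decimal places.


The fitted line is Y = -1.2430 + -2.2987*X.
SSres = 8.1873, SStot = 530.0000.
R^2 = 1 - SSres/SStot = 0.9846.

0.9846
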